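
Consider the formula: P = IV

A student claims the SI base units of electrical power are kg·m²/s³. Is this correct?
Units of each symbol in P = IV:
  I (current): A
  V (voltage, in volts): kg·m²/(s³·A)

Multiplying the contributions: [A] · [kg·m²/(s³·A)]
Adding exponents of each base unit: kg: 1, m: 2, s: -3
SI base units of electrical power: kg·m²/s³

The claimed units kg·m²/s³ match the derived units, so the claim is correct.

Answer: Yes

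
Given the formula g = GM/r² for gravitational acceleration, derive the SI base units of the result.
Units of each symbol in g = GM/r²:
  G (gravitational constant): m³/(kg·s²)
  M (mass): kg
  r (distance): m  → to the power 2 in the denominator, contributes 1/m²

Multiplying the contributions: [m³/(kg·s²)] · [kg] · [1/m²]
Adding exponents of each base unit: m: 1, s: -2
SI base units of gravitational acceleration: m/s²

Answer: m/s²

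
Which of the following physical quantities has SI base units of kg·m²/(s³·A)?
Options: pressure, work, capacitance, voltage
Checking the SI base units of each option:
  pressure (P = F/A): kg/(m·s²)  ✗
  work (W = Fd): kg·m²/s²  ✗
  capacitance (C = Q/V): s⁴·A²/(kg·m²)  ✗
  voltage (V = IR): kg·m²/(s³·A)  ✓ matches

Only voltage has units kg·m²/(s³·A).

Answer: voltage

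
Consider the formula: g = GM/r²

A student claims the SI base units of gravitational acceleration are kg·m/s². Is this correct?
Units of each symbol in g = GM/r²:
  G (gravitational constant): m³/(kg·s²)
  M (mass): kg
  r (distance): m  → to the power 2 in the denominator, contributes 1/m²

Multiplying the contributions: [m³/(kg·s²)] · [kg] · [1/m²]
Adding exponents of each base unit: m: 1, s: -2
SI base units of gravitational acceleration: m/s²

The claimed units kg·m/s² (exponents kg: 1, m: 1, s: -2) do not match the derived units m/s² (exponents m: 1, s: -2), so the claim is incorrect.

Answer: No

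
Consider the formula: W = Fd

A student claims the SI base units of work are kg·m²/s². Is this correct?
Units of each symbol in W = Fd:
  F (force): kg·m/s²
  d (displacement): m

Multiplying the contributions: [kg·m/s²] · [m]
Adding exponents of each base unit: kg: 1, m: 2, s: -2
SI base units of work: kg·m²/s²

The claimed units kg·m²/s² match the derived units, so the claim is correct.

Answer: Yes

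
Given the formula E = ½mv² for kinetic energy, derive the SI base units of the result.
Units of each symbol in E = ½mv²:
  m (mass): kg
  v (speed): m/s  → to the power 2, contributes m²/s²
  The factor ½ is dimensionless.

Multiplying the contributions: [kg] · [m²/s²]
Adding exponents of each base unit: kg: 1, m: 2, s: -2
SI base units of kinetic energy: kg·m²/s²

Answer: kg·m²/s²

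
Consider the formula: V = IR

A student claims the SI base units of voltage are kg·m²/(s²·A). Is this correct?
Units of each symbol in V = IR:
  I (current): A
  R (resistance, in ohms): kg·m²/(s³·A²)

Multiplying the contributions: [A] · [kg·m²/(s³·A²)]
Adding exponents of each base unit: kg: 1, m: 2, s: -3, A: -1
SI base units of voltage: kg·m²/(s³·A)

The claimed units kg·m²/(s²·A) (exponents kg: 1, m: 2, s: -2, A: -1) do not match the derived units kg·m²/(s³·A) (exponents kg: 1, m: 2, s: -3, A: -1), so the claim is incorrect.

Answer: No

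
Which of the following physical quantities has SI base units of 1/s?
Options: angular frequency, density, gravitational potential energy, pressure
Checking the SI base units of each option:
  angular frequency (ω = 2πf): 1/s  ✓ matches
  density (ρ = m/V): kg/m³  ✗
  gravitational potential energy (U = -GMm/r): kg·m²/s²  ✗
  pressure (P = F/A): kg/(m·s²)  ✗

Only angular frequency has units 1/s.

Answer: angular frequency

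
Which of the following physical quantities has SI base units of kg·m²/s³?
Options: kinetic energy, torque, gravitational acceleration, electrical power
Checking the SI base units of each option:
  kinetic energy (E = ½mv²): kg·m²/s²  ✗
  torque (τ = Fr): kg·m²/s²  ✗
  gravitational acceleration (g = GM/r²): m/s²  ✗
  electrical power (P = IV): kg·m²/s³  ✓ matches

Only electrical power has units kg·m²/s³.

Answer: electrical power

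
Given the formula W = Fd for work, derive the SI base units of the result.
Units of each symbol in W = Fd:
  F (force): kg·m/s²
  d (displacement): m

Multiplying the contributions: [kg·m/s²] · [m]
Adding exponents of each base unit: kg: 1, m: 2, s: -2
SI base units of work: kg·m²/s²

Answer: kg·m²/s²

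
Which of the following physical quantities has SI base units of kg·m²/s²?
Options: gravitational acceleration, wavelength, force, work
Checking the SI base units of each option:
  gravitational acceleration (g = GM/r²): m/s²  ✗
  wavelength (λ = v/f): m  ✗
  force (F = ma): kg·m/s²  ✗
  work (W = Fd): kg·m²/s²  ✓ matches

Only work has units kg·m²/s².

Answer: work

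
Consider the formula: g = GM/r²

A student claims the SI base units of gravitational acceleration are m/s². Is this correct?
Units of each symbol in g = GM/r²:
  G (gravitational constant): m³/(kg·s²)
  M (mass): kg
  r (distance): m  → to the power 2 in the denominator, contributes 1/m²

Multiplying the contributions: [m³/(kg·s²)] · [kg] · [1/m²]
Adding exponents of each base unit: m: 1, s: -2
SI base units of gravitational acceleration: m/s²

The claimed units m/s² match the derived units, so the claim is correct.

Answer: Yes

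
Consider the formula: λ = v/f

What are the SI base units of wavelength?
Units of each symbol in λ = v/f:
  v (wave speed): m/s
  f (frequency): 1/s  → in the denominator, contributes s

Multiplying the contributions: [m/s] · [s]
Adding exponents of each base unit: m: 1
SI base units of wavelength: m

Answer: m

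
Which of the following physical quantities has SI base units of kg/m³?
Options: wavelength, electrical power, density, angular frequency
Checking the SI base units of each option:
  wavelength (λ = v/f): m  ✗
  electrical power (P = IV): kg·m²/s³  ✗
  density (ρ = m/V): kg/m³  ✓ matches
  angular frequency (ω = 2πf): 1/s  ✗

Only density has units kg/m³.

Answer: density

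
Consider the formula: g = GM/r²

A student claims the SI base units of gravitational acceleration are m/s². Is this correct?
Units of each symbol in g = GM/r²:
  G (gravitational constant): m³/(kg·s²)
  M (mass): kg
  r (distance): m  → to the power 2 in the denominator, contributes 1/m²

Multiplying the contributions: [m³/(kg·s²)] · [kg] · [1/m²]
Adding exponents of each base unit: m: 1, s: -2
SI base units of gravitational acceleration: m/s²

The claimed units m/s² match the derived units, so the claim is correct.

Answer: Yes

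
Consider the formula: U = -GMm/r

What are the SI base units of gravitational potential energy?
Units of each symbol in U = -GMm/r:
  G (gravitational constant): m³/(kg·s²)
  M (mass): kg
  m (mass): kg
  r (distance): m  → in the denominator, contributes 1/m
  The minus sign does not affect the units.

Multiplying the contributions: [m³/(kg·s²)] · [kg] · [kg] · [1/m]
Adding exponents of each base unit: kg: 1, m: 2, s: -2
SI base units of gravitational potential energy: kg·m²/s²

Answer: kg·m²/s²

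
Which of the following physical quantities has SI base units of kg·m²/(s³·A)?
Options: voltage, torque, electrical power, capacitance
Checking the SI base units of each option:
  voltage (V = IR): kg·m²/(s³·A)  ✓ matches
  torque (τ = Fr): kg·m²/s²  ✗
  electrical power (P = IV): kg·m²/s³  ✗
  capacitance (C = Q/V): s⁴·A²/(kg·m²)  ✗

Only voltage has units kg·m²/(s³·A).

Answer: voltage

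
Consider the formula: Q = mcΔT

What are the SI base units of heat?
Units of each symbol in Q = mcΔT:
  m (mass): kg
  c (specific heat capacity, in J/(kg·K)): m²/(s²·K)
  ΔT (temperature change): K

Multiplying the contributions: [kg] · [m²/(s²·K)] · [K]
Adding exponents of each base unit: kg: 1, m: 2, s: -2
SI base units of heat: kg·m²/s²

Answer: kg·m²/s²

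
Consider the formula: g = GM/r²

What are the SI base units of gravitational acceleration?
Units of each symbol in g = GM/r²:
  G (gravitational constant): m³/(kg·s²)
  M (mass): kg
  r (distance): m  → to the power 2 in the denominator, contributes 1/m²

Multiplying the contributions: [m³/(kg·s²)] · [kg] · [1/m²]
Adding exponents of each base unit: m: 1, s: -2
SI base units of gravitational acceleration: m/s²

Answer: m/s²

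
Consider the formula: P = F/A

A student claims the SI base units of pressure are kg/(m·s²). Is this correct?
Units of each symbol in P = F/A:
  F (force): kg·m/s²
  A (area): m²  → in the denominator, contributes 1/m²

Multiplying the contributions: [kg·m/s²] · [1/m²]
Adding exponents of each base unit: kg: 1, m: -1, s: -2
SI base units of pressure: kg/(m·s²)

The claimed units kg/(m·s²) match the derived units, so the claim is correct.

Answer: Yes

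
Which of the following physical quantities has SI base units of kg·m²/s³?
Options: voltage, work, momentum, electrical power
Checking the SI base units of each option:
  voltage (V = IR): kg·m²/(s³·A)  ✗
  work (W = Fd): kg·m²/s²  ✗
  momentum (p = mv): kg·m/s  ✗
  electrical power (P = IV): kg·m²/s³  ✓ matches

Only electrical power has units kg·m²/s³.

Answer: electrical power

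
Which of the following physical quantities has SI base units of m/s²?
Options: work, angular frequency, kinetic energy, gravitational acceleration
Checking the SI base units of each option:
  work (W = Fd): kg·m²/s²  ✗
  angular frequency (ω = 2πf): 1/s  ✗
  kinetic energy (E = ½mv²): kg·m²/s²  ✗
  gravitational acceleration (g = GM/r²): m/s²  ✓ matches

Only gravitational acceleration has units m/s².

Answer: gravitational acceleration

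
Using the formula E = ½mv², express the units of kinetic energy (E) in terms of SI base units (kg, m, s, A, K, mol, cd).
Units of each symbol in E = ½mv²:
  m (mass): kg
  v (speed): m/s  → to the power 2, contributes m²/s²
  The factor ½ is dimensionless.

Multiplying the contributions: [kg] · [m²/s²]
Adding exponents of each base unit: kg: 1, m: 2, s: -2
SI base units of kinetic energy: kg·m²/s²

Answer: kg·m²/s²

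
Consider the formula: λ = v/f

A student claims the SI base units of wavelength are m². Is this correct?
Units of each symbol in λ = v/f:
  v (wave speed): m/s
  f (frequency): 1/s  → in the denominator, contributes s

Multiplying the contributions: [m/s] · [s]
Adding exponents of each base unit: m: 1
SI base units of wavelength: m

The claimed units m² (exponents m: 2) do not match the derived units m (exponents m: 1), so the claim is incorrect.

Answer: No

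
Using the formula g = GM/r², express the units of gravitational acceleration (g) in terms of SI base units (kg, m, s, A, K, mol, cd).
Units of each symbol in g = GM/r²:
  G (gravitational constant): m³/(kg·s²)
  M (mass): kg
  r (distance): m  → to the power 2 in the denominator, contributes 1/m²

Multiplying the contributions: [m³/(kg·s²)] · [kg] · [1/m²]
Adding exponents of each base unit: m: 1, s: -2
SI base units of gravitational acceleration: m/s²

Answer: m/s²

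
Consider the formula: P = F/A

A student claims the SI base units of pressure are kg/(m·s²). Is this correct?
Units of each symbol in P = F/A:
  F (force): kg·m/s²
  A (area): m²  → in the denominator, contributes 1/m²

Multiplying the contributions: [kg·m/s²] · [1/m²]
Adding exponents of each base unit: kg: 1, m: -1, s: -2
SI base units of pressure: kg/(m·s²)

The claimed units kg/(m·s²) match the derived units, so the claim is correct.

Answer: Yes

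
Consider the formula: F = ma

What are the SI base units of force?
Units of each symbol in F = ma:
  m (mass): kg
  a (acceleration): m/s²

Multiplying the contributions: [kg] · [m/s²]
Adding exponents of each base unit: kg: 1, m: 1, s: -2
SI base units of force: kg·m/s²

Answer: kg·m/s²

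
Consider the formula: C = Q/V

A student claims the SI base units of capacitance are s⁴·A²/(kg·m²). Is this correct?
Units of each symbol in C = Q/V:
  Q (charge, in coulombs): s·A
  V (voltage, in volts): kg·m²/(s³·A)  → in the denominator, contributes s³·A/(kg·m²)

Multiplying the contributions: [s·A] · [s³·A/(kg·m²)]
Adding exponents of each base unit: kg: -1, m: -2, s: 4, A: 2
SI base units of capacitance: s⁴·A²/(kg·m²)

The claimed units s⁴·A²/(kg·m²) match the derived units, so the claim is correct.

Answer: Yes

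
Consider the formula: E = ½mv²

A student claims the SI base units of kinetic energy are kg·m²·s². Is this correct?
Units of each symbol in E = ½mv²:
  m (mass): kg
  v (speed): m/s  → to the power 2, contributes m²/s²
  The factor ½ is dimensionless.

Multiplying the contributions: [kg] · [m²/s²]
Adding exponents of each base unit: kg: 1, m: 2, s: -2
SI base units of kinetic energy: kg·m²/s²

The claimed units kg·m²·s² (exponents kg: 1, m: 2, s: 2) do not match the derived units kg·m²/s² (exponents kg: 1, m: 2, s: -2), so the claim is incorrect.

Answer: No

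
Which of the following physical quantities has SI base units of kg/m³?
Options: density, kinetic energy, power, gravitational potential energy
Checking the SI base units of each option:
  density (ρ = m/V): kg/m³  ✓ matches
  kinetic energy (E = ½mv²): kg·m²/s²  ✗
  power (P = W/t): kg·m²/s³  ✗
  gravitational potential energy (U = -GMm/r): kg·m²/s²  ✗

Only density has units kg/m³.

Answer: density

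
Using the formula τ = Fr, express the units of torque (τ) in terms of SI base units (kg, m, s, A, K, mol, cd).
Units of each symbol in τ = Fr:
  F (force): kg·m/s²
  r (lever arm): m

Multiplying the contributions: [kg·m/s²] · [m]
Adding exponents of each base unit: kg: 1, m: 2, s: -2
SI base units of torque: kg·m²/s²

Answer: kg·m²/s²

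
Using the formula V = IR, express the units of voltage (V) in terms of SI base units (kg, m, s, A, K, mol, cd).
Units of each symbol in V = IR:
  I (current): A
  R (resistance, in ohms): kg·m²/(s³·A²)

Multiplying the contributions: [A] · [kg·m²/(s³·A²)]
Adding exponents of each base unit: kg: 1, m: 2, s: -3, A: -1
SI base units of voltage: kg·m²/(s³·A)

Answer: kg·m²/(s³·A)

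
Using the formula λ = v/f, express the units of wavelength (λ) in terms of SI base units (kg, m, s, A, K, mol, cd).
Units of each symbol in λ = v/f:
  v (wave speed): m/s
  f (frequency): 1/s  → in the denominator, contributes s

Multiplying the contributions: [m/s] · [s]
Adding exponents of each base unit: m: 1
SI base units of wavelength: m

Answer: m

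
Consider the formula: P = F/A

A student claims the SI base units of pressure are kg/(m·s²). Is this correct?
Units of each symbol in P = F/A:
  F (force): kg·m/s²
  A (area): m²  → in the denominator, contributes 1/m²

Multiplying the contributions: [kg·m/s²] · [1/m²]
Adding exponents of each base unit: kg: 1, m: -1, s: -2
SI base units of pressure: kg/(m·s²)

The claimed units kg/(m·s²) match the derived units, so the claim is correct.

Answer: Yes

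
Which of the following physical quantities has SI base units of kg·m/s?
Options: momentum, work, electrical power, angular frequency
Checking the SI base units of each option:
  momentum (p = mv): kg·m/s  ✓ matches
  work (W = Fd): kg·m²/s²  ✗
  electrical power (P = IV): kg·m²/s³  ✗
  angular frequency (ω = 2πf): 1/s  ✗

Only momentum has units kg·m/s.

Answer: momentum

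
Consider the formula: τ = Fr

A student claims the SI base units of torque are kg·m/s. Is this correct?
Units of each symbol in τ = Fr:
  F (force): kg·m/s²
  r (lever arm): m

Multiplying the contributions: [kg·m/s²] · [m]
Adding exponents of each base unit: kg: 1, m: 2, s: -2
SI base units of torque: kg·m²/s²

The claimed units kg·m/s (exponents kg: 1, m: 1, s: -1) do not match the derived units kg·m²/s² (exponents kg: 1, m: 2, s: -2), so the claim is incorrect.

Answer: No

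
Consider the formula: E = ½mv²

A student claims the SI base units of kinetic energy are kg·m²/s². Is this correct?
Units of each symbol in E = ½mv²:
  m (mass): kg
  v (speed): m/s  → to the power 2, contributes m²/s²
  The factor ½ is dimensionless.

Multiplying the contributions: [kg] · [m²/s²]
Adding exponents of each base unit: kg: 1, m: 2, s: -2
SI base units of kinetic energy: kg·m²/s²

The claimed units kg·m²/s² match the derived units, so the claim is correct.

Answer: Yes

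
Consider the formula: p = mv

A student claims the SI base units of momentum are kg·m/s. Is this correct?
Units of each symbol in p = mv:
  m (mass): kg
  v (velocity): m/s

Multiplying the contributions: [kg] · [m/s]
Adding exponents of each base unit: kg: 1, m: 1, s: -1
SI base units of momentum: kg·m/s

The claimed units kg·m/s match the derived units, so the claim is correct.

Answer: Yes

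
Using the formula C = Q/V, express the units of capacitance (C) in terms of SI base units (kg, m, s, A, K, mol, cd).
Units of each symbol in C = Q/V:
  Q (charge, in coulombs): s·A
  V (voltage, in volts): kg·m²/(s³·A)  → in the denominator, contributes s³·A/(kg·m²)

Multiplying the contributions: [s·A] · [s³·A/(kg·m²)]
Adding exponents of each base unit: kg: -1, m: -2, s: 4, A: 2
SI base units of capacitance: s⁴·A²/(kg·m²)

Answer: s⁴·A²/(kg·m²)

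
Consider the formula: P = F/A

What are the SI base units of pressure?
Units of each symbol in P = F/A:
  F (force): kg·m/s²
  A (area): m²  → in the denominator, contributes 1/m²

Multiplying the contributions: [kg·m/s²] · [1/m²]
Adding exponents of each base unit: kg: 1, m: -1, s: -2
SI base units of pressure: kg/(m·s²)

Answer: kg/(m·s²)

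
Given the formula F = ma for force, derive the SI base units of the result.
Units of each symbol in F = ma:
  m (mass): kg
  a (acceleration): m/s²

Multiplying the contributions: [kg] · [m/s²]
Adding exponents of each base unit: kg: 1, m: 1, s: -2
SI base units of force: kg·m/s²

Answer: kg·m/s²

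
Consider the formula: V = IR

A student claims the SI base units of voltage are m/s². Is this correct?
Units of each symbol in V = IR:
  I (current): A
  R (resistance, in ohms): kg·m²/(s³·A²)

Multiplying the contributions: [A] · [kg·m²/(s³·A²)]
Adding exponents of each base unit: kg: 1, m: 2, s: -3, A: -1
SI base units of voltage: kg·m²/(s³·A)

The claimed units m/s² (exponents m: 1, s: -2) do not match the derived units kg·m²/(s³·A) (exponents kg: 1, m: 2, s: -3, A: -1), so the claim is incorrect.

Answer: No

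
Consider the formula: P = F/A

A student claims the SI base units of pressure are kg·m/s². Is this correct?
Units of each symbol in P = F/A:
  F (force): kg·m/s²
  A (area): m²  → in the denominator, contributes 1/m²

Multiplying the contributions: [kg·m/s²] · [1/m²]
Adding exponents of each base unit: kg: 1, m: -1, s: -2
SI base units of pressure: kg/(m·s²)

The claimed units kg·m/s² (exponents kg: 1, m: 1, s: -2) do not match the derived units kg/(m·s²) (exponents kg: 1, m: -1, s: -2), so the claim is incorrect.

Answer: No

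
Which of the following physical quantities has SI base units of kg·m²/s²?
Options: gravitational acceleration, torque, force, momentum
Checking the SI base units of each option:
  gravitational acceleration (g = GM/r²): m/s²  ✗
  torque (τ = Fr): kg·m²/s²  ✓ matches
  force (F = ma): kg·m/s²  ✗
  momentum (p = mv): kg·m/s  ✗

Only torque has units kg·m²/s².

Answer: torque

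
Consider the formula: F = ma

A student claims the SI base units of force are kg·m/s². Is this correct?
Units of each symbol in F = ma:
  m (mass): kg
  a (acceleration): m/s²

Multiplying the contributions: [kg] · [m/s²]
Adding exponents of each base unit: kg: 1, m: 1, s: -2
SI base units of force: kg·m/s²

The claimed units kg·m/s² match the derived units, so the claim is correct.

Answer: Yes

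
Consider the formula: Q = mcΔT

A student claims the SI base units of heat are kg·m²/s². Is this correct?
Units of each symbol in Q = mcΔT:
  m (mass): kg
  c (specific heat capacity, in J/(kg·K)): m²/(s²·K)
  ΔT (temperature change): K

Multiplying the contributions: [kg] · [m²/(s²·K)] · [K]
Adding exponents of each base unit: kg: 1, m: 2, s: -2
SI base units of heat: kg·m²/s²

The claimed units kg·m²/s² match the derived units, so the claim is correct.

Answer: Yes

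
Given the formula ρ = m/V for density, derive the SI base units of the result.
Units of each symbol in ρ = m/V:
  m (mass): kg
  V (volume): m³  → in the denominator, contributes 1/m³

Multiplying the contributions: [kg] · [1/m³]
Adding exponents of each base unit: kg: 1, m: -3
SI base units of density: kg/m³

Answer: kg/m³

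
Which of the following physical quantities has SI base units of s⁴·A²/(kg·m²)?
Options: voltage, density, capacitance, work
Checking the SI base units of each option:
  voltage (V = IR): kg·m²/(s³·A)  ✗
  density (ρ = m/V): kg/m³  ✗
  capacitance (C = Q/V): s⁴·A²/(kg·m²)  ✓ matches
  work (W = Fd): kg·m²/s²  ✗

Only capacitance has units s⁴·A²/(kg·m²).

Answer: capacitance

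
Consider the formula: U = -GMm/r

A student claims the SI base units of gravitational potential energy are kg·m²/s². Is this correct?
Units of each symbol in U = -GMm/r:
  G (gravitational constant): m³/(kg·s²)
  M (mass): kg
  m (mass): kg
  r (distance): m  → in the denominator, contributes 1/m
  The minus sign does not affect the units.

Multiplying the contributions: [m³/(kg·s²)] · [kg] · [kg] · [1/m]
Adding exponents of each base unit: kg: 1, m: 2, s: -2
SI base units of gravitational potential energy: kg·m²/s²

The claimed units kg·m²/s² match the derived units, so the claim is correct.

Answer: Yes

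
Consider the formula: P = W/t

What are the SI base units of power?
Units of each symbol in P = W/t:
  W (work): kg·m²/s²
  t (time): s  → in the denominator, contributes 1/s

Multiplying the contributions: [kg·m²/s²] · [1/s]
Adding exponents of each base unit: kg: 1, m: 2, s: -3
SI base units of power: kg·m²/s³

Answer: kg·m²/s³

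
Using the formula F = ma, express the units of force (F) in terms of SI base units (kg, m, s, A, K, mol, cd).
Units of each symbol in F = ma:
  m (mass): kg
  a (acceleration): m/s²

Multiplying the contributions: [kg] · [m/s²]
Adding exponents of each base unit: kg: 1, m: 1, s: -2
SI base units of force: kg·m/s²

Answer: kg·m/s²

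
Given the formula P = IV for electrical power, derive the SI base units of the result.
Units of each symbol in P = IV:
  I (current): A
  V (voltage, in volts): kg·m²/(s³·A)

Multiplying the contributions: [A] · [kg·m²/(s³·A)]
Adding exponents of each base unit: kg: 1, m: 2, s: -3
SI base units of electrical power: kg·m²/s³

Answer: kg·m²/s³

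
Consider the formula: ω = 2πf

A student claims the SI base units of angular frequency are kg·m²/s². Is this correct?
Units of each symbol in ω = 2πf:
  f (frequency): 1/s
  The factor 2π is dimensionless.

Multiplying the contributions: [1/s]
Adding exponents of each base unit: s: -1
SI base units of angular frequency: 1/s

The claimed units kg·m²/s² (exponents kg: 1, m: 2, s: -2) do not match the derived units 1/s (exponents s: -1), so the claim is incorrect.

Answer: No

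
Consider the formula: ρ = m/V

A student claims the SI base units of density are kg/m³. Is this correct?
Units of each symbol in ρ = m/V:
  m (mass): kg
  V (volume): m³  → in the denominator, contributes 1/m³

Multiplying the contributions: [kg] · [1/m³]
Adding exponents of each base unit: kg: 1, m: -3
SI base units of density: kg/m³

The claimed units kg/m³ match the derived units, so the claim is correct.

Answer: Yes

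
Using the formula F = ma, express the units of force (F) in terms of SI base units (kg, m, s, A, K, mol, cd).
Units of each symbol in F = ma:
  m (mass): kg
  a (acceleration): m/s²

Multiplying the contributions: [kg] · [m/s²]
Adding exponents of each base unit: kg: 1, m: 1, s: -2
SI base units of force: kg·m/s²

Answer: kg·m/s²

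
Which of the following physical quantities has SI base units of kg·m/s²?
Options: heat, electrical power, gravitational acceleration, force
Checking the SI base units of each option:
  heat (Q = mcΔT): kg·m²/s²  ✗
  electrical power (P = IV): kg·m²/s³  ✗
  gravitational acceleration (g = GM/r²): m/s²  ✗
  force (F = ma): kg·m/s²  ✓ matches

Only force has units kg·m/s².

Answer: force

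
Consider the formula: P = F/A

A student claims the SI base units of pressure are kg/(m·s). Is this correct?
Units of each symbol in P = F/A:
  F (force): kg·m/s²
  A (area): m²  → in the denominator, contributes 1/m²

Multiplying the contributions: [kg·m/s²] · [1/m²]
Adding exponents of each base unit: kg: 1, m: -1, s: -2
SI base units of pressure: kg/(m·s²)

The claimed units kg/(m·s) (exponents kg: 1, m: -1, s: -1) do not match the derived units kg/(m·s²) (exponents kg: 1, m: -1, s: -2), so the claim is incorrect.

Answer: No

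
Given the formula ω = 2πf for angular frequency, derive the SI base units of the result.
Units of each symbol in ω = 2πf:
  f (frequency): 1/s
  The factor 2π is dimensionless.

Multiplying the contributions: [1/s]
Adding exponents of each base unit: s: -1
SI base units of angular frequency: 1/s

Answer: 1/s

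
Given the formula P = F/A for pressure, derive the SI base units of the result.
Units of each symbol in P = F/A:
  F (force): kg·m/s²
  A (area): m²  → in the denominator, contributes 1/m²

Multiplying the contributions: [kg·m/s²] · [1/m²]
Adding exponents of each base unit: kg: 1, m: -1, s: -2
SI base units of pressure: kg/(m·s²)

Answer: kg/(m·s²)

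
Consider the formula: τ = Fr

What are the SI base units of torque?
Units of each symbol in τ = Fr:
  F (force): kg·m/s²
  r (lever arm): m

Multiplying the contributions: [kg·m/s²] · [m]
Adding exponents of each base unit: kg: 1, m: 2, s: -2
SI base units of torque: kg·m²/s²

Answer: kg·m²/s²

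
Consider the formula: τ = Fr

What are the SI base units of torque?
Units of each symbol in τ = Fr:
  F (force): kg·m/s²
  r (lever arm): m

Multiplying the contributions: [kg·m/s²] · [m]
Adding exponents of each base unit: kg: 1, m: 2, s: -2
SI base units of torque: kg·m²/s²

Answer: kg·m²/s²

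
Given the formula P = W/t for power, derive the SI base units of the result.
Units of each symbol in P = W/t:
  W (work): kg·m²/s²
  t (time): s  → in the denominator, contributes 1/s

Multiplying the contributions: [kg·m²/s²] · [1/s]
Adding exponents of each base unit: kg: 1, m: 2, s: -3
SI base units of power: kg·m²/s³

Answer: kg·m²/s³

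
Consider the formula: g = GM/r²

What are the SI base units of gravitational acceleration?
Units of each symbol in g = GM/r²:
  G (gravitational constant): m³/(kg·s²)
  M (mass): kg
  r (distance): m  → to the power 2 in the denominator, contributes 1/m²

Multiplying the contributions: [m³/(kg·s²)] · [kg] · [1/m²]
Adding exponents of each base unit: m: 1, s: -2
SI base units of gravitational acceleration: m/s²

Answer: m/s²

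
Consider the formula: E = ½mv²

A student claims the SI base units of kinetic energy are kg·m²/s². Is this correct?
Units of each symbol in E = ½mv²:
  m (mass): kg
  v (speed): m/s  → to the power 2, contributes m²/s²
  The factor ½ is dimensionless.

Multiplying the contributions: [kg] · [m²/s²]
Adding exponents of each base unit: kg: 1, m: 2, s: -2
SI base units of kinetic energy: kg·m²/s²

The claimed units kg·m²/s² match the derived units, so the claim is correct.

Answer: Yes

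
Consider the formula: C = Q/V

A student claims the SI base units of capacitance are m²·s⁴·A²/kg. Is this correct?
Units of each symbol in C = Q/V:
  Q (charge, in coulombs): s·A
  V (voltage, in volts): kg·m²/(s³·A)  → in the denominator, contributes s³·A/(kg·m²)

Multiplying the contributions: [s·A] · [s³·A/(kg·m²)]
Adding exponents of each base unit: kg: -1, m: -2, s: 4, A: 2
SI base units of capacitance: s⁴·A²/(kg·m²)

The claimed units m²·s⁴·A²/kg (exponents kg: -1, m: 2, s: 4, A: 2) do not match the derived units s⁴·A²/(kg·m²) (exponents kg: -1, m: -2, s: 4, A: 2), so the claim is incorrect.

Answer: No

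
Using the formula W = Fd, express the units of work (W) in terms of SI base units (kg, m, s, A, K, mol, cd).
Units of each symbol in W = Fd:
  F (force): kg·m/s²
  d (displacement): m

Multiplying the contributions: [kg·m/s²] · [m]
Adding exponents of each base unit: kg: 1, m: 2, s: -2
SI base units of work: kg·m²/s²

Answer: kg·m²/s²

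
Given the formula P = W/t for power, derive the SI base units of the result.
Units of each symbol in P = W/t:
  W (work): kg·m²/s²
  t (time): s  → in the denominator, contributes 1/s

Multiplying the contributions: [kg·m²/s²] · [1/s]
Adding exponents of each base unit: kg: 1, m: 2, s: -3
SI base units of power: kg·m²/s³

Answer: kg·m²/s³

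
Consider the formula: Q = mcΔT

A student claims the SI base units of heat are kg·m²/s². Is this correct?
Units of each symbol in Q = mcΔT:
  m (mass): kg
  c (specific heat capacity, in J/(kg·K)): m²/(s²·K)
  ΔT (temperature change): K

Multiplying the contributions: [kg] · [m²/(s²·K)] · [K]
Adding exponents of each base unit: kg: 1, m: 2, s: -2
SI base units of heat: kg·m²/s²

The claimed units kg·m²/s² match the derived units, so the claim is correct.

Answer: Yes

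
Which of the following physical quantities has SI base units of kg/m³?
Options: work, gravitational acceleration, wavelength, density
Checking the SI base units of each option:
  work (W = Fd): kg·m²/s²  ✗
  gravitational acceleration (g = GM/r²): m/s²  ✗
  wavelength (λ = v/f): m  ✗
  density (ρ = m/V): kg/m³  ✓ matches

Only density has units kg/m³.

Answer: density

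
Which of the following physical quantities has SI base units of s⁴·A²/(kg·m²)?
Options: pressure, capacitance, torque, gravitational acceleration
Checking the SI base units of each option:
  pressure (P = F/A): kg/(m·s²)  ✗
  capacitance (C = Q/V): s⁴·A²/(kg·m²)  ✓ matches
  torque (τ = Fr): kg·m²/s²  ✗
  gravitational acceleration (g = GM/r²): m/s²  ✗

Only capacitance has units s⁴·A²/(kg·m²).

Answer: capacitance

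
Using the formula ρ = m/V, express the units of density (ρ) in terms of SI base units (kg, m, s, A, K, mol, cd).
Units of each symbol in ρ = m/V:
  m (mass): kg
  V (volume): m³  → in the denominator, contributes 1/m³

Multiplying the contributions: [kg] · [1/m³]
Adding exponents of each base unit: kg: 1, m: -3
SI base units of density: kg/m³

Answer: kg/m³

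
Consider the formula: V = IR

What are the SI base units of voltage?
Units of each symbol in V = IR:
  I (current): A
  R (resistance, in ohms): kg·m²/(s³·A²)

Multiplying the contributions: [A] · [kg·m²/(s³·A²)]
Adding exponents of each base unit: kg: 1, m: 2, s: -3, A: -1
SI base units of voltage: kg·m²/(s³·A)

Answer: kg·m²/(s³·A)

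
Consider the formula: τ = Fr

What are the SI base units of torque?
Units of each symbol in τ = Fr:
  F (force): kg·m/s²
  r (lever arm): m

Multiplying the contributions: [kg·m/s²] · [m]
Adding exponents of each base unit: kg: 1, m: 2, s: -2
SI base units of torque: kg·m²/s²

Answer: kg·m²/s²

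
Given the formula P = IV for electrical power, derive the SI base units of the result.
Units of each symbol in P = IV:
  I (current): A
  V (voltage, in volts): kg·m²/(s³·A)

Multiplying the contributions: [A] · [kg·m²/(s³·A)]
Adding exponents of each base unit: kg: 1, m: 2, s: -3
SI base units of electrical power: kg·m²/s³

Answer: kg·m²/s³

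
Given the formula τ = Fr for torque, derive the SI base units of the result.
Units of each symbol in τ = Fr:
  F (force): kg·m/s²
  r (lever arm): m

Multiplying the contributions: [kg·m/s²] · [m]
Adding exponents of each base unit: kg: 1, m: 2, s: -2
SI base units of torque: kg·m²/s²

Answer: kg·m²/s²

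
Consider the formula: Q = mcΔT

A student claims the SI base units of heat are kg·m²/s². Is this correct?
Units of each symbol in Q = mcΔT:
  m (mass): kg
  c (specific heat capacity, in J/(kg·K)): m²/(s²·K)
  ΔT (temperature change): K

Multiplying the contributions: [kg] · [m²/(s²·K)] · [K]
Adding exponents of each base unit: kg: 1, m: 2, s: -2
SI base units of heat: kg·m²/s²

The claimed units kg·m²/s² match the derived units, so the claim is correct.

Answer: Yes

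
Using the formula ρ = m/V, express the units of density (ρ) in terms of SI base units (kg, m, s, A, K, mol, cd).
Units of each symbol in ρ = m/V:
  m (mass): kg
  V (volume): m³  → in the denominator, contributes 1/m³

Multiplying the contributions: [kg] · [1/m³]
Adding exponents of each base unit: kg: 1, m: -3
SI base units of density: kg/m³

Answer: kg/m³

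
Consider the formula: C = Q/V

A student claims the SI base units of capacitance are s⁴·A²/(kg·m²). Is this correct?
Units of each symbol in C = Q/V:
  Q (charge, in coulombs): s·A
  V (voltage, in volts): kg·m²/(s³·A)  → in the denominator, contributes s³·A/(kg·m²)

Multiplying the contributions: [s·A] · [s³·A/(kg·m²)]
Adding exponents of each base unit: kg: -1, m: -2, s: 4, A: 2
SI base units of capacitance: s⁴·A²/(kg·m²)

The claimed units s⁴·A²/(kg·m²) match the derived units, so the claim is correct.

Answer: Yes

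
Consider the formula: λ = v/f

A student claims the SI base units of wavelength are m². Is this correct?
Units of each symbol in λ = v/f:
  v (wave speed): m/s
  f (frequency): 1/s  → in the denominator, contributes s

Multiplying the contributions: [m/s] · [s]
Adding exponents of each base unit: m: 1
SI base units of wavelength: m

The claimed units m² (exponents m: 2) do not match the derived units m (exponents m: 1), so the claim is incorrect.

Answer: No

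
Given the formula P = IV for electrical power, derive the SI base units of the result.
Units of each symbol in P = IV:
  I (current): A
  V (voltage, in volts): kg·m²/(s³·A)

Multiplying the contributions: [A] · [kg·m²/(s³·A)]
Adding exponents of each base unit: kg: 1, m: 2, s: -3
SI base units of electrical power: kg·m²/s³

Answer: kg·m²/s³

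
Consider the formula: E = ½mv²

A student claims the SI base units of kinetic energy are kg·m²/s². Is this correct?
Units of each symbol in E = ½mv²:
  m (mass): kg
  v (speed): m/s  → to the power 2, contributes m²/s²
  The factor ½ is dimensionless.

Multiplying the contributions: [kg] · [m²/s²]
Adding exponents of each base unit: kg: 1, m: 2, s: -2
SI base units of kinetic energy: kg·m²/s²

The claimed units kg·m²/s² match the derived units, so the claim is correct.

Answer: Yes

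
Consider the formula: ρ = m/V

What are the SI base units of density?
Units of each symbol in ρ = m/V:
  m (mass): kg
  V (volume): m³  → in the denominator, contributes 1/m³

Multiplying the contributions: [kg] · [1/m³]
Adding exponents of each base unit: kg: 1, m: -3
SI base units of density: kg/m³

Answer: kg/m³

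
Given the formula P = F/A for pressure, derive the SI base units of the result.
Units of each symbol in P = F/A:
  F (force): kg·m/s²
  A (area): m²  → in the denominator, contributes 1/m²

Multiplying the contributions: [kg·m/s²] · [1/m²]
Adding exponents of each base unit: kg: 1, m: -1, s: -2
SI base units of pressure: kg/(m·s²)

Answer: kg/(m·s²)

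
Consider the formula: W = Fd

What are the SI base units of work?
Units of each symbol in W = Fd:
  F (force): kg·m/s²
  d (displacement): m

Multiplying the contributions: [kg·m/s²] · [m]
Adding exponents of each base unit: kg: 1, m: 2, s: -2
SI base units of work: kg·m²/s²

Answer: kg·m²/s²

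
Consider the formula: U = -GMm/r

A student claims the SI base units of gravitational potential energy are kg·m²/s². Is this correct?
Units of each symbol in U = -GMm/r:
  G (gravitational constant): m³/(kg·s²)
  M (mass): kg
  m (mass): kg
  r (distance): m  → in the denominator, contributes 1/m
  The minus sign does not affect the units.

Multiplying the contributions: [m³/(kg·s²)] · [kg] · [kg] · [1/m]
Adding exponents of each base unit: kg: 1, m: 2, s: -2
SI base units of gravitational potential energy: kg·m²/s²

The claimed units kg·m²/s² match the derived units, so the claim is correct.

Answer: Yes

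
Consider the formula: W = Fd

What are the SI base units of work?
Units of each symbol in W = Fd:
  F (force): kg·m/s²
  d (displacement): m

Multiplying the contributions: [kg·m/s²] · [m]
Adding exponents of each base unit: kg: 1, m: 2, s: -2
SI base units of work: kg·m²/s²

Answer: kg·m²/s²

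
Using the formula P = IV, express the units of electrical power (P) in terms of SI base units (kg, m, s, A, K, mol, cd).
Units of each symbol in P = IV:
  I (current): A
  V (voltage, in volts): kg·m²/(s³·A)

Multiplying the contributions: [A] · [kg·m²/(s³·A)]
Adding exponents of each base unit: kg: 1, m: 2, s: -3
SI base units of electrical power: kg·m²/s³

Answer: kg·m²/s³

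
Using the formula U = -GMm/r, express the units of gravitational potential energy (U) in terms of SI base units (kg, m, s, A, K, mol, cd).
Units of each symbol in U = -GMm/r:
  G (gravitational constant): m³/(kg·s²)
  M (mass): kg
  m (mass): kg
  r (distance): m  → in the denominator, contributes 1/m
  The minus sign does not affect the units.

Multiplying the contributions: [m³/(kg·s²)] · [kg] · [kg] · [1/m]
Adding exponents of each base unit: kg: 1, m: 2, s: -2
SI base units of gravitational potential energy: kg·m²/s²

Answer: kg·m²/s²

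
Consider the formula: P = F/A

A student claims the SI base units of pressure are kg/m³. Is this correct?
Units of each symbol in P = F/A:
  F (force): kg·m/s²
  A (area): m²  → in the denominator, contributes 1/m²

Multiplying the contributions: [kg·m/s²] · [1/m²]
Adding exponents of each base unit: kg: 1, m: -1, s: -2
SI base units of pressure: kg/(m·s²)

The claimed units kg/m³ (exponents kg: 1, m: -3) do not match the derived units kg/(m·s²) (exponents kg: 1, m: -1, s: -2), so the claim is incorrect.

Answer: No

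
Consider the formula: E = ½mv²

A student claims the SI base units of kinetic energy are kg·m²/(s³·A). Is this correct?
Units of each symbol in E = ½mv²:
  m (mass): kg
  v (speed): m/s  → to the power 2, contributes m²/s²
  The factor ½ is dimensionless.

Multiplying the contributions: [kg] · [m²/s²]
Adding exponents of each base unit: kg: 1, m: 2, s: -2
SI base units of kinetic energy: kg·m²/s²

The claimed units kg·m²/(s³·A) (exponents kg: 1, m: 2, s: -3, A: -1) do not match the derived units kg·m²/s² (exponents kg: 1, m: 2, s: -2), so the claim is incorrect.

Answer: No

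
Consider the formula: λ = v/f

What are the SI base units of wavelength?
Units of each symbol in λ = v/f:
  v (wave speed): m/s
  f (frequency): 1/s  → in the denominator, contributes s

Multiplying the contributions: [m/s] · [s]
Adding exponents of each base unit: m: 1
SI base units of wavelength: m

Answer: m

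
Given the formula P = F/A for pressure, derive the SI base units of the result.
Units of each symbol in P = F/A:
  F (force): kg·m/s²
  A (area): m²  → in the denominator, contributes 1/m²

Multiplying the contributions: [kg·m/s²] · [1/m²]
Adding exponents of each base unit: kg: 1, m: -1, s: -2
SI base units of pressure: kg/(m·s²)

Answer: kg/(m·s²)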